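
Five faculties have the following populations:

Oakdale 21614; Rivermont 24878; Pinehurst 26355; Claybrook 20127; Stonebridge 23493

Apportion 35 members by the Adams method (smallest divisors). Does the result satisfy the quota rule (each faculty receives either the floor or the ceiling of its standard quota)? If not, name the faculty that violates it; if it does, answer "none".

Standard quotas: Oakdale 6.495, Rivermont 7.476, Pinehurst 7.920, Claybrook 6.048, Stonebridge 7.060.
Adams allocation: Oakdale 7, Rivermont 7, Pinehurst 8, Claybrook 6, Stonebridge 7.
Every allocation lies between the lower and upper quota.

none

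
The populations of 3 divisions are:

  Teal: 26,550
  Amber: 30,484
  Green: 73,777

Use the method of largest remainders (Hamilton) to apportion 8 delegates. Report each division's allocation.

Standard divisor: 130811 ÷ 8 ≈ 16351.375.
Standard quotas: Teal 1.6237, Amber 1.8643, Green 4.5120.
Lower quotas: Teal 1, Amber 1, Green 4 (sum 6, leaving 2 seats).
Remainders in descending order: Amber 0.8643, Teal 0.6237, Green 0.5120.
Largest remainders: Amber, Teal receive the extra seats.

Teal: 2, Amber: 2, Green: 4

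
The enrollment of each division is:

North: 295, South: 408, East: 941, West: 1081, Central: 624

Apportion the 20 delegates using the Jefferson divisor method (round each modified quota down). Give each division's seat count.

North: 1, South: 2, East: 6, West: 7, Central: 4

Standard divisor 3349/20 ≈ 167.45; standard quotas: North 1.762, South 2.437, East 5.620, West 6.456, Central 3.726.
Rounding down gives 1, 2, 5, 6, 3 = 17 seats, so the divisor must be adjusted.
With modified divisor 150: modified quotas North 1.967, South 2.720, East 6.273, West 7.207, Central 4.160.
Rounding down: North 1, South 2, East 6, West 7, Central 4 (total 20).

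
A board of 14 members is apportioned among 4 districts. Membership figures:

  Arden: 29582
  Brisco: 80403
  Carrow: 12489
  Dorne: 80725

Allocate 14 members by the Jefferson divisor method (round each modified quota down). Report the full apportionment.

Standard divisor 203199/14 ≈ 14514.214; standard quotas: Arden 2.038, Brisco 5.540, Carrow 0.860, Dorne 5.562.
Rounding down gives 2, 5, 0, 5 = 12 seats, so the divisor must be adjusted.
With modified divisor 12900: modified quotas Arden 2.293, Brisco 6.233, Carrow 0.968, Dorne 6.258.
Rounding down: Arden 2, Brisco 6, Carrow 0, Dorne 6 (total 14).

Arden 2, Brisco 6, Carrow 0, Dorne 6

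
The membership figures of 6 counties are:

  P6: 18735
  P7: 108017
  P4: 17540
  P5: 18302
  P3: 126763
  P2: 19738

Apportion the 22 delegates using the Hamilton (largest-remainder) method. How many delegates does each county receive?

P6=1; P7=8; P4=1; P5=1; P3=9; P2=2

Total 309095; standard divisor 309095/22 ≈ 14049.773.
Standard quotas: P6 1.3335, P7 7.6882, P4 1.2484, P5 1.3027, P3 9.0224, P2 1.4049.
Lower quotas: P6 1, P7 7, P4 1, P5 1, P3 9, P2 1 (sum 20, leaving 2 seats).
Remainders in descending order: P7 0.6882, P2 0.4049, P6 0.3335, P5 0.3027, P4 0.2484, P3 0.0224.
Largest remainders: P7, P2 receive the extra seats.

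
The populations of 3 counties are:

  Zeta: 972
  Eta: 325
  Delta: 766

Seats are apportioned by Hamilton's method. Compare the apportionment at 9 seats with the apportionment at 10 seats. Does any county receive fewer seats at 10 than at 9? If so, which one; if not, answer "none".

Eta

At 9 seats: Zeta 4, Eta 2, Delta 3.
At 10 seats: Zeta 5, Eta 1, Delta 4.
Eta drops from 2 to 1.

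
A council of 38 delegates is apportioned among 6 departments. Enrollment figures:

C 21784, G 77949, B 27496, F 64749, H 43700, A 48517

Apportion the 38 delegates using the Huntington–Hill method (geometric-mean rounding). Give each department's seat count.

With divisor 7559: modified quotas C 2.882, G 10.312, B 3.638, F 8.566, H 5.781, A 6.418.
Geometric-mean thresholds: C √(2·3)=2.449, G √(10·11)=10.488, B √(3·4)=3.464, F √(8·9)=8.485, H √(5·6)=5.477, A √(6·7)=6.481.
Each quota rounded against its threshold gives C 3, G 10, B 4, F 9, H 6, A 6 (total 38).

C=3; G=10; B=4; F=9; H=6; A=6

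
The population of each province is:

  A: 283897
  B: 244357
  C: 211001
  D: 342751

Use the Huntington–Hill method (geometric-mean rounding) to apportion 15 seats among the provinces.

With divisor 73591: modified quotas A 3.858, B 3.320, C 2.867, D 4.658.
Geometric-mean thresholds: A √(3·4)=3.464, B √(3·4)=3.464, C √(2·3)=2.449, D √(4·5)=4.472.
Each quota rounded against its threshold gives A 4, B 3, C 3, D 5 (total 15).

A: 4, B: 3, C: 3, D: 5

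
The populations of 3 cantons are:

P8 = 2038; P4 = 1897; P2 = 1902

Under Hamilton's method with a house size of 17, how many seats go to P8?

The standard divisor is 5837/17 ≈ 343.353.
Standard quotas: P8 5.936, P4 5.525, P2 5.539.
Lower quotas: P8 5, P4 5, P2 5 (sum 15, leaving 2 seats).
Remainders in descending order: P8 0.936, P2 0.539, P4 0.525.
The surplus seats go to P8, P2.
P8 receives 6.

6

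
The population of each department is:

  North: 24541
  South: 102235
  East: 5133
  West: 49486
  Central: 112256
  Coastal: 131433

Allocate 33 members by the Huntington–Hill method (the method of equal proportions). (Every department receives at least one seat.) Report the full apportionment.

With divisor 13446: modified quotas North 1.825, South 7.603, East 0.382, West 3.680, Central 8.349, Coastal 9.775.
Geometric-mean thresholds: North √(1·2)=1.414, South √(7·8)=7.483, East (min 1), West √(3·4)=3.464, Central √(8·9)=8.485, Coastal √(9·10)=9.487.
Each quota rounded against its threshold gives North 2, South 8, East 1, West 4, Central 8, Coastal 10 (total 33).

North 2, South 8, East 1, West 4, Central 8, Coastal 10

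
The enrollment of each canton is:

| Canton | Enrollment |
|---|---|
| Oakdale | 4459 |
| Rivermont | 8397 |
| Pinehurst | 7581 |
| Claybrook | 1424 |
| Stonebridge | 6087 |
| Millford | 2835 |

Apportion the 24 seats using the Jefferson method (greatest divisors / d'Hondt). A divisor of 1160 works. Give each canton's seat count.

With modified divisor 1160: modified quotas Oakdale 3.844, Rivermont 7.239, Pinehurst 6.535, Claybrook 1.228, Stonebridge 5.247, Millford 2.444.
Rounding down: Oakdale 3, Rivermont 7, Pinehurst 6, Claybrook 1, Stonebridge 5, Millford 2 (total 24).

Oakdale 3; Rivermont 7; Pinehurst 6; Claybrook 1; Stonebridge 5; Millford 2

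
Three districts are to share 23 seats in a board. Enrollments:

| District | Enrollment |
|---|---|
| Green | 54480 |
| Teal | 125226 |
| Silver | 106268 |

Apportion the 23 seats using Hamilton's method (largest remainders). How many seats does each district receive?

Total 285974; standard divisor 285974/23 ≈ 12433.652.
Standard quotas: Green 4.3817, Teal 10.0715, Silver 8.5468.
Lower quotas: Green 4, Teal 10, Silver 8 (sum 22, leaving 1 seat).
Remainders in descending order: Silver 0.5468, Green 0.3817, Teal 0.0715.
Largest remainder: Silver receives the extra seat.

Green 4, Teal 10, Silver 9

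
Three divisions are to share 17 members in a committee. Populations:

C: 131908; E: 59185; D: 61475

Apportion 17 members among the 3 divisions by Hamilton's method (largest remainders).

Total 252568; standard divisor 252568/17 ≈ 14856.941.
Standard quotas: C 8.8785, E 3.9837, D 4.1378.
Lower quotas: C 8, E 3, D 4 (sum 15, leaving 2 seats).
Remainders in descending order: E 0.9837, C 0.8785, D 0.1378.
Largest remainders: E, C receive the extra seats.

C: 9; E: 4; D: 4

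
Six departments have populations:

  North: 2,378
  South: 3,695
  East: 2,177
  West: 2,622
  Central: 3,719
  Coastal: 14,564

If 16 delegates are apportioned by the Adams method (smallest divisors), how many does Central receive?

Standard divisor 29155/16 ≈ 1822.188; standard quotas: North 1.305, South 2.028, East 1.195, West 1.439, Central 2.041, Coastal 7.993.
Rounding up gives 2, 3, 2, 2, 3, 8 = 20 seats, so the divisor must be adjusted.
With modified divisor 2300: modified quotas North 1.034, South 1.607, East 0.947, West 1.140, Central 1.617, Coastal 6.332.
Rounding up: North 2, South 2, East 1, West 2, Central 2, Coastal 7 (total 16).
Central receives 2.

2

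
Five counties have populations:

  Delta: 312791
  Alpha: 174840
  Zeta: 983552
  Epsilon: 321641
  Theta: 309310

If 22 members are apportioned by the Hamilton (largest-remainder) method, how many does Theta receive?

Standard divisor: 2102134 ÷ 22 ≈ 95551.545.
Standard quotas: Delta 3.2735, Alpha 1.8298, Zeta 10.2934, Epsilon 3.3662, Theta 3.2371.
Lower quotas: Delta 3, Alpha 1, Zeta 10, Epsilon 3, Theta 3 (sum 20, leaving 2 seats).
Remainders in descending order: Alpha 0.8298, Epsilon 0.3662, Zeta 0.2934, Delta 0.2735, Theta 0.2371.
Largest remainders: Alpha, Epsilon receive the extra seats.
Theta receives 3.

3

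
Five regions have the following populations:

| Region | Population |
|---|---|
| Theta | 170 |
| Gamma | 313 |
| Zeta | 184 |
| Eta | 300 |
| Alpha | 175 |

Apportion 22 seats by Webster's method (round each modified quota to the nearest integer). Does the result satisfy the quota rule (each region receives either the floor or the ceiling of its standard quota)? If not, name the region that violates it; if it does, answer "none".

none

Standard quotas: Theta 3.275, Gamma 6.030, Zeta 3.545, Eta 5.779, Alpha 3.371.
Webster allocation: Theta 3, Gamma 6, Zeta 4, Eta 6, Alpha 3.
Every allocation lies between the lower and upper quota.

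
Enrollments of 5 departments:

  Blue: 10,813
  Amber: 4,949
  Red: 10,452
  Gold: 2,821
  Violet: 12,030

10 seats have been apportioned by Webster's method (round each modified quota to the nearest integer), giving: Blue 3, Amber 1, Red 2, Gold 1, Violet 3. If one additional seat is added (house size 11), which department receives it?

Red

Priority for the next seat is population ÷ (current seats + 0.5).
Priorities: Blue 3089.429, Amber 3299.333, Red 4180.800, Gold 1880.667, Violet 3437.143.
Highest priority: Red.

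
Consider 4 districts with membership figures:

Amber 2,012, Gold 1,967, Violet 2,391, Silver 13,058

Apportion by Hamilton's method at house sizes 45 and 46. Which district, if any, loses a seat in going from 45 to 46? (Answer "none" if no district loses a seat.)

At 45 seats: Amber 5, Gold 5, Violet 5, Silver 30.
At 46 seats: Amber 5, Gold 4, Violet 6, Silver 31.
Gold drops from 5 to 4.

Gold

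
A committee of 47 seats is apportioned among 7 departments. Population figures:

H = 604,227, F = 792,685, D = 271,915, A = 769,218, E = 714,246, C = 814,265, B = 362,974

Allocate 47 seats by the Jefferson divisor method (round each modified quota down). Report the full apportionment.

Standard divisor 4329530/47 ≈ 92117.66; standard quotas: H 6.559, F 8.605, D 2.952, A 8.350, E 7.754, C 8.839, B 3.940.
Rounding down gives 6, 8, 2, 8, 7, 8, 3 = 42 seats, so the divisor must be adjusted.
With modified divisor 87200: modified quotas H 6.929, F 9.090, D 3.118, A 8.821, E 8.191, C 9.338, B 4.163.
Rounding down: H 6, F 9, D 3, A 8, E 8, C 9, B 4 (total 47).

H 6, F 9, D 3, A 8, E 8, C 9, B 4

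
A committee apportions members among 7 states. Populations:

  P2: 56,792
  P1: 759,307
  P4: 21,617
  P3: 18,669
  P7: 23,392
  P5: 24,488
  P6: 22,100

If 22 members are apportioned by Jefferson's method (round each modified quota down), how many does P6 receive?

0

Standard divisor 926365/22 ≈ 42107.5; standard quotas: P2 1.349, P1 18.033, P4 0.513, P3 0.443, P7 0.556, P5 0.582, P6 0.525.
Rounding down gives 1, 18, 0, 0, 0, 0, 0 = 19 seats, so the divisor must be adjusted.
With modified divisor 35300: modified quotas P2 1.609, P1 21.510, P4 0.612, P3 0.529, P7 0.663, P5 0.694, P6 0.626.
Rounding down: P2 1, P1 21, P4 0, P3 0, P7 0, P5 0, P6 0 (total 22).
P6 receives 0.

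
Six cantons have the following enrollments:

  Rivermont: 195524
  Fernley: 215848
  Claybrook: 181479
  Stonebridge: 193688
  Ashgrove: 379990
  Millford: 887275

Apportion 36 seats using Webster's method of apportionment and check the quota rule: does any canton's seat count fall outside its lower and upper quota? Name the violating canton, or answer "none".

none

Standard quotas: Rivermont 3.427, Fernley 3.783, Claybrook 3.181, Stonebridge 3.395, Ashgrove 6.661, Millford 15.553.
Webster allocation: Rivermont 3, Fernley 4, Claybrook 3, Stonebridge 3, Ashgrove 7, Millford 16.
Every allocation lies between the lower and upper quota.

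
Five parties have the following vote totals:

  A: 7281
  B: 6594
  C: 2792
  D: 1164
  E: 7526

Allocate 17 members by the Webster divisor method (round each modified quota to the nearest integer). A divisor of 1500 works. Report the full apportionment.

A 5, B 4, C 2, D 1, E 5

With modified divisor 1500: modified quotas A 4.854, B 4.396, C 1.861, D 0.776, E 5.017.
Rounding to the nearest integer: A 5, B 4, C 2, D 1, E 5 (total 17).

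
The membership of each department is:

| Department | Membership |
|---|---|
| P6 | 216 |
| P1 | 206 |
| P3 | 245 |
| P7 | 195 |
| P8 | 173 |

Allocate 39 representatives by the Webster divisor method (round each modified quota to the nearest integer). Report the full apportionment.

Standard divisor 1035/39 ≈ 26.538; standard quotas: P6 8.139, P1 7.762, P3 9.232, P7 7.348, P8 6.519.
Rounding to the nearest integer gives P6 8, P1 8, P3 9, P7 7, P8 7 — total 39, matching the house size, so no adjustment is needed.

P6 8, P1 8, P3 9, P7 7, P8 7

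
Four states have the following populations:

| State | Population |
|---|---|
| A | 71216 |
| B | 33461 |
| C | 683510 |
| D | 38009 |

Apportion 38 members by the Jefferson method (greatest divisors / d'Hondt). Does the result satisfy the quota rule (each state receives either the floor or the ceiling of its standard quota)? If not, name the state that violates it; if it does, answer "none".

Standard quotas: A 3.276, B 1.539, C 31.437, D 1.748.
Jefferson allocation: A 3, B 1, C 33, D 1.
C has quota 31.437 (lower 31, upper 32) but receives 33 — outside the quota interval.

C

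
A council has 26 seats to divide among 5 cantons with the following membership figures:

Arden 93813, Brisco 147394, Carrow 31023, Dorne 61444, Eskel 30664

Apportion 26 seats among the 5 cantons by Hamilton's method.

Arden=7, Brisco=11, Carrow=2, Dorne=4, Eskel=2

Standard divisor: 364338 ÷ 26 = 14013.
Standard quotas: Arden 6.6947, Brisco 10.5184, Carrow 2.2139, Dorne 4.3848, Eskel 2.1883.
Lower quotas: Arden 6, Brisco 10, Carrow 2, Dorne 4, Eskel 2 (sum 24, leaving 2 seats).
Remainders in descending order: Arden 0.6947, Brisco 0.5184, Dorne 0.3848, Carrow 0.2139, Eskel 0.1883.
The surplus seats go to Arden, Brisco.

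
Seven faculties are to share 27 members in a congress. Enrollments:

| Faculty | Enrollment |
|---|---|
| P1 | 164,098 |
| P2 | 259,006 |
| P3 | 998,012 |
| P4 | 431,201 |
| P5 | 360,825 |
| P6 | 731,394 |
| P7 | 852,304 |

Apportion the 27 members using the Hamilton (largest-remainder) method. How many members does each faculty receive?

Standard divisor: 3796840 ÷ 27 ≈ 140623.704.
Standard quotas: P1 1.1669, P2 1.8418, P3 7.0970, P4 3.0663, P5 2.5659, P6 5.2011, P7 6.0609.
Lower quotas: P1 1, P2 1, P3 7, P4 3, P5 2, P6 5, P7 6 (sum 25, leaving 2 seats).
Remainders in descending order: P2 0.8418, P5 0.5659, P6 0.2011, P1 0.1669, P3 0.0970, P4 0.0663, P7 0.0609.
The surplus seats go to P2, P5.

P1 1, P2 2, P3 7, P4 3, P5 3, P6 5, P7 6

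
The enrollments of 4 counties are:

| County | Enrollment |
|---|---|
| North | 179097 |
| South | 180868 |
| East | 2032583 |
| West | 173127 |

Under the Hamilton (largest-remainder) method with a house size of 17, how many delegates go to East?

The standard divisor is 2565675/17 ≈ 150922.059.
Standard quotas: North 1.1867, South 1.1984, East 13.4678, West 1.1471.
Lower quotas: North 1, South 1, East 13, West 1 (sum 16, leaving 1 seat).
Remainders in descending order: East 0.4678, South 0.1984, North 0.1867, West 0.1471.
Largest remainder: East receives the extra seat.
East receives 14.

14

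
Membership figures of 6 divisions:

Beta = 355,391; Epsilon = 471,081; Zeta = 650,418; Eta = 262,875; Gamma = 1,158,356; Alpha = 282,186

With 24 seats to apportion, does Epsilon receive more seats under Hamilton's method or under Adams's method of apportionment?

Adams

Hamilton: Beta 3, Epsilon 3, Zeta 5, Eta 2, Gamma 9, Alpha 2.
Adams: Beta 3, Epsilon 4, Zeta 5, Eta 2, Gamma 8, Alpha 2.
Epsilon gets 3 under Hamilton and 4 under Adams.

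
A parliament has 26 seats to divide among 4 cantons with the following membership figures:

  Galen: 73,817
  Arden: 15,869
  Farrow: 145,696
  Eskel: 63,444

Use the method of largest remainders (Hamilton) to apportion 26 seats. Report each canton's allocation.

The standard divisor is 298826/26 ≈ 11493.308.
Standard quotas: Galen 6.4226, Arden 1.3807, Farrow 12.6766, Eskel 5.5201.
Lower quotas: Galen 6, Arden 1, Farrow 12, Eskel 5 (sum 24, leaving 2 seats).
Remainders in descending order: Farrow 0.6766, Eskel 0.5201, Galen 0.4226, Arden 0.3807.
Largest remainders: Farrow, Eskel receive the extra seats.

Galen 6, Arden 1, Farrow 13, Eskel 6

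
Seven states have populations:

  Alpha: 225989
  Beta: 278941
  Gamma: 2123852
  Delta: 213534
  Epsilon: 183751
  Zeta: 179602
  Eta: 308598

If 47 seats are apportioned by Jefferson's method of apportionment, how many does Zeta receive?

2

Standard divisor 3514267/47 ≈ 74771.638; standard quotas: Alpha 3.022, Beta 3.731, Gamma 28.405, Delta 2.856, Epsilon 2.457, Zeta 2.402, Eta 4.127.
Rounding down gives 3, 3, 28, 2, 2, 2, 4 = 44 seats, so the divisor must be adjusted.
With modified divisor 70300: modified quotas Alpha 3.215, Beta 3.968, Gamma 30.211, Delta 3.037, Epsilon 2.614, Zeta 2.555, Eta 4.390.
Rounding down: Alpha 3, Beta 3, Gamma 30, Delta 3, Epsilon 2, Zeta 2, Eta 4 (total 47).
Zeta receives 2.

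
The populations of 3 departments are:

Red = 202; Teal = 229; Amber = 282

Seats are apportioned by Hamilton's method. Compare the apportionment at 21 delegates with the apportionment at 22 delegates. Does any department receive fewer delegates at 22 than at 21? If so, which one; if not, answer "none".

At 21 seats: Red 6, Teal 7, Amber 8.
At 22 seats: Red 6, Teal 7, Amber 9.
No department's allocation decreased.

none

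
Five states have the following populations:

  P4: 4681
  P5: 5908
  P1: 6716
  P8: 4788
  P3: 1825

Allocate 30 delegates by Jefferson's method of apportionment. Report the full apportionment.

Standard divisor 23918/30 ≈ 797.267; standard quotas: P4 5.871, P5 7.410, P1 8.424, P8 6.006, P3 2.289.
Rounding down gives 5, 7, 8, 6, 2 = 28 seats, so the divisor must be adjusted.
With modified divisor 742: modified quotas P4 6.309, P5 7.962, P1 9.051, P8 6.453, P3 2.460.
Rounding down: P4 6, P5 7, P1 9, P8 6, P3 2 (total 30).

P4: 6; P5: 7; P1: 9; P8: 6; P3: 2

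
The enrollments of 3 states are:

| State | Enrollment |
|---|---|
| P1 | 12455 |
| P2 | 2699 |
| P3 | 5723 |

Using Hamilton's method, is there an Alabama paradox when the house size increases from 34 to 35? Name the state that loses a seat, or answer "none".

P2

At 34 seats: P1 20, P2 5, P3 9.
At 35 seats: P1 21, P2 4, P3 10.
P2 drops from 5 to 4.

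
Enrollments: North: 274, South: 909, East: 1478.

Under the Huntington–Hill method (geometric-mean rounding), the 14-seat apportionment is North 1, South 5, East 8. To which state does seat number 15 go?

Priority for the next seat is population ÷ (√(s·(s+1))).
Priorities: North 193.747, South 165.960, East 174.184.
Highest priority: North.

North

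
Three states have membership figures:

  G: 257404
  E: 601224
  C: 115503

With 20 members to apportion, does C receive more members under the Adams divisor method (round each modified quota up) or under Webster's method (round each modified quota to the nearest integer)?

Adams: G 5, E 12, C 3.
Webster: G 5, E 13, C 2.
C gets 3 under Adams and 2 under Webster.

Adams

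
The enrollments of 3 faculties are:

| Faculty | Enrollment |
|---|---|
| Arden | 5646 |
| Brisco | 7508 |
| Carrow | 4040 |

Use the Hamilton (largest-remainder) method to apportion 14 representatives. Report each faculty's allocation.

Arden=5, Brisco=6, Carrow=3

The standard divisor is 17194/14 ≈ 1228.143.
Standard quotas: Arden 4.5972, Brisco 6.1133, Carrow 3.2895.
Lower quotas: Arden 4, Brisco 6, Carrow 3 (sum 13, leaving 1 seat).
Remainders in descending order: Arden 0.5972, Carrow 0.2895, Brisco 0.1133.
Largest remainder: Arden receives the extra seat.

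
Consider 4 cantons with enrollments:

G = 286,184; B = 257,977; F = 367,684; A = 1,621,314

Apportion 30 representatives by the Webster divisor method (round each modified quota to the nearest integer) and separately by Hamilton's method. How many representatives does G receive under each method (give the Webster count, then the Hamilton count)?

3 and 4

Webster: G 3, B 3, F 4, A 20.
Hamilton: G 4, B 3, F 4, A 19.
G gets 3 under Webster and 4 under Hamilton.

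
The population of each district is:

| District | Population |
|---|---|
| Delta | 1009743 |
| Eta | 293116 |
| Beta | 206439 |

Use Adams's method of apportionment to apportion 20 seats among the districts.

Delta: 13; Eta: 4; Beta: 3

Standard divisor 1509298/20 ≈ 75464.9; standard quotas: Delta 13.380, Eta 3.884, Beta 2.736.
Rounding up gives 14, 4, 3 = 21 seats, so the divisor must be adjusted.
With modified divisor 80900: modified quotas Delta 12.481, Eta 3.623, Beta 2.552.
Rounding up: Delta 13, Eta 4, Beta 3 (total 20).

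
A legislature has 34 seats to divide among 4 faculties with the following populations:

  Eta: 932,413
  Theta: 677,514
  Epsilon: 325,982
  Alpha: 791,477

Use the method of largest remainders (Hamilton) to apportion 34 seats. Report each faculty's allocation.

Eta 12; Theta 8; Epsilon 4; Alpha 10

Total 2727386; standard divisor 2727386/34 ≈ 80217.235.
Standard quotas: Eta 11.6236, Theta 8.4460, Epsilon 4.0637, Alpha 9.8667.
Lower quotas: Eta 11, Theta 8, Epsilon 4, Alpha 9 (sum 32, leaving 2 seats).
Remainders in descending order: Alpha 0.8667, Eta 0.6236, Theta 0.4460, Epsilon 0.0637.
The surplus seats go to Alpha, Eta.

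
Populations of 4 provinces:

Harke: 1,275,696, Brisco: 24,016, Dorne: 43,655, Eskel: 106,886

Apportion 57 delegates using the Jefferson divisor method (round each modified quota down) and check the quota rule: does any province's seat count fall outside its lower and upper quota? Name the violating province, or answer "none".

Standard quotas: Harke 50.139, Brisco 0.944, Dorne 1.716, Eskel 4.201.
Jefferson allocation: Harke 52, Brisco 0, Dorne 1, Eskel 4.
Harke has quota 50.139 (lower 50, upper 51) but receives 52 — outside the quota interval.

Harke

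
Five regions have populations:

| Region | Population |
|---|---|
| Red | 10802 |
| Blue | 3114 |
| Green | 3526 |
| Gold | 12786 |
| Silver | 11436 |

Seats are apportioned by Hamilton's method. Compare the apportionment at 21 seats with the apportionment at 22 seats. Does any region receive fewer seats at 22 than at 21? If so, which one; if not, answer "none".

Blue

At 21 seats: Red 5, Blue 2, Green 2, Gold 6, Silver 6.
At 22 seats: Red 6, Blue 1, Green 2, Gold 7, Silver 6.
Blue drops from 2 to 1.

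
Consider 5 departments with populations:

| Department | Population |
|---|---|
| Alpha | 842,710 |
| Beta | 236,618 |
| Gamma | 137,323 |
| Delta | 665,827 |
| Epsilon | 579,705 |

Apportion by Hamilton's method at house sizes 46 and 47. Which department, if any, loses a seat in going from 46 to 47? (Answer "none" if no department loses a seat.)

At 46 seats: Alpha 16, Beta 4, Gamma 3, Delta 12, Epsilon 11.
At 47 seats: Alpha 16, Beta 4, Gamma 3, Delta 13, Epsilon 11.
No department's allocation decreased.

none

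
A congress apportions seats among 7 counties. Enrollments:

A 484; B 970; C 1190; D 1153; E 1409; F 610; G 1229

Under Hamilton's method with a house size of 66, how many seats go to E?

13

The standard divisor is 7045/66 ≈ 106.742.
Standard quotas: A 4.534, B 9.087, C 11.148, D 10.802, E 13.200, F 5.715, G 11.514.
Lower quotas: A 4, B 9, C 11, D 10, E 13, F 5, G 11 (sum 63, leaving 3 seats).
Remainders in descending order: D 0.802, F 0.715, A 0.534, G 0.514, E 0.200, C 0.148, B 0.087.
Largest remainders: D, F, A receive the extra seats.
E receives 13.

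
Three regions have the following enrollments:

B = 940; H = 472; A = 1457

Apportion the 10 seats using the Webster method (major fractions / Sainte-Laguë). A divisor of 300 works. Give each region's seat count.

With modified divisor 300: modified quotas B 3.133, H 1.573, A 4.857.
Rounding to the nearest integer: B 3, H 2, A 5 (total 10).

B=3, H=2, A=5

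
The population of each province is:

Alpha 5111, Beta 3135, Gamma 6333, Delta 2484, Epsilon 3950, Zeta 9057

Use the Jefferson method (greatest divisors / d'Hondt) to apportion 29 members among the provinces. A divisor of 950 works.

Alpha 5; Beta 3; Gamma 6; Delta 2; Epsilon 4; Zeta 9

With modified divisor 950: modified quotas Alpha 5.380, Beta 3.300, Gamma 6.666, Delta 2.615, Epsilon 4.158, Zeta 9.534.
Rounding down: Alpha 5, Beta 3, Gamma 6, Delta 2, Epsilon 4, Zeta 9 (total 29).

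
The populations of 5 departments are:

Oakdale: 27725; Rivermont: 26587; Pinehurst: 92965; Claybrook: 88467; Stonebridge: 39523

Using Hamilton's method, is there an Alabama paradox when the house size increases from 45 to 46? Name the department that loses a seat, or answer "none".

At 45 seats: Oakdale 5, Rivermont 4, Pinehurst 15, Claybrook 15, Stonebridge 6.
At 46 seats: Oakdale 5, Rivermont 4, Pinehurst 15, Claybrook 15, Stonebridge 7.
No department's allocation decreased.

none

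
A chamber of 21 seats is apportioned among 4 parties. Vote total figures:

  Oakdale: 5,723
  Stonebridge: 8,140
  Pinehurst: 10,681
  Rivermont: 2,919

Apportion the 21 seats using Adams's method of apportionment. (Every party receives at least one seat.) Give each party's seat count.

Oakdale=4; Stonebridge=6; Pinehurst=8; Rivermont=3

Standard divisor 27463/21 ≈ 1307.762; standard quotas: Oakdale 4.376, Stonebridge 6.224, Pinehurst 8.167, Rivermont 2.232.
Rounding up gives 5, 7, 9, 3 = 24 seats, so the divisor must be adjusted.
With modified divisor 1445: modified quotas Oakdale 3.961, Stonebridge 5.633, Pinehurst 7.392, Rivermont 2.020.
Rounding up: Oakdale 4, Stonebridge 6, Pinehurst 8, Rivermont 3 (total 21).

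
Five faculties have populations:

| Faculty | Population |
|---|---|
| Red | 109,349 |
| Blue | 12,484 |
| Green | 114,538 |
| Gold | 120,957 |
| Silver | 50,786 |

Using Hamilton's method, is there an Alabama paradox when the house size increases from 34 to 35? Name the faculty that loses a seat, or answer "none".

At 34 seats: Red 9, Blue 1, Green 10, Gold 10, Silver 4.
At 35 seats: Red 10, Blue 1, Green 10, Gold 10, Silver 4.
No faculty's allocation decreased.

none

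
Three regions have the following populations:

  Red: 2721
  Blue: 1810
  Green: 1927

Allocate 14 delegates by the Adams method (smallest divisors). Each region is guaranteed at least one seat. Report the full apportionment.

Red: 6, Blue: 4, Green: 4

Standard divisor 6458/14 ≈ 461.286; standard quotas: Red 5.899, Blue 3.924, Green 4.177.
Rounding up gives 6, 4, 5 = 15 seats, so the divisor must be adjusted.
With modified divisor 500: modified quotas Red 5.442, Blue 3.620, Green 3.854.
Rounding up: Red 6, Blue 4, Green 4 (total 14).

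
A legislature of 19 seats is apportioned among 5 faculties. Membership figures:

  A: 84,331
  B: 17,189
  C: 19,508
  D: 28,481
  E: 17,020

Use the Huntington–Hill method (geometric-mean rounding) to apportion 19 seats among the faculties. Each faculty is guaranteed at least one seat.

A=10; B=2; C=2; D=3; E=2

With divisor 8556: modified quotas A 9.856, B 2.009, C 2.280, D 3.329, E 1.989.
Geometric-mean thresholds: A √(9·10)=9.487, B √(2·3)=2.449, C √(2·3)=2.449, D √(3·4)=3.464, E √(1·2)=1.414.
Each quota rounded against its threshold gives A 10, B 2, C 2, D 3, E 2 (total 19).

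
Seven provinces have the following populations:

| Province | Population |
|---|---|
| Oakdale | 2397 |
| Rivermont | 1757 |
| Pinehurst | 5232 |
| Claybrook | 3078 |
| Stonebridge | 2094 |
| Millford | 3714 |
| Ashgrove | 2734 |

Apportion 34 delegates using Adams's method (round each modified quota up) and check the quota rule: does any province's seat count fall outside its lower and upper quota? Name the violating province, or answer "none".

Standard quotas: Oakdale 3.880, Rivermont 2.844, Pinehurst 8.468, Claybrook 4.982, Stonebridge 3.389, Millford 6.011, Ashgrove 4.425.
Adams allocation: Oakdale 4, Rivermont 3, Pinehurst 8, Claybrook 5, Stonebridge 4, Millford 6, Ashgrove 4.
Every allocation lies between the lower and upper quota.

none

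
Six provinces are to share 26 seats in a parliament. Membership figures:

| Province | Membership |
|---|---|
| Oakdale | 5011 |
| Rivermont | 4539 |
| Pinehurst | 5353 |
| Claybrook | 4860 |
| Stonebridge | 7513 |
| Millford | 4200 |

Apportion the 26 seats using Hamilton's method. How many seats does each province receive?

Total 31476; standard divisor 31476/26 ≈ 1210.615.
Standard quotas: Oakdale 4.1392, Rivermont 3.7493, Pinehurst 4.4217, Claybrook 4.0145, Stonebridge 6.2059, Millford 3.4693.
Lower quotas: Oakdale 4, Rivermont 3, Pinehurst 4, Claybrook 4, Stonebridge 6, Millford 3 (sum 24, leaving 2 seats).
Remainders in descending order: Rivermont 0.7493, Millford 0.4693, Pinehurst 0.4217, Stonebridge 0.2059, Oakdale 0.1392, Claybrook 0.0145.
The surplus seats go to Rivermont, Millford.

Oakdale 4, Rivermont 4, Pinehurst 4, Claybrook 4, Stonebridge 6, Millford 4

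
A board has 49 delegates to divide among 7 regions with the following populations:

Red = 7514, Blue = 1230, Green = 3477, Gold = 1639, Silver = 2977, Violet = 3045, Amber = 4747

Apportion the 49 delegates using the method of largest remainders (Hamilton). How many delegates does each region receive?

Red: 15, Blue: 3, Green: 7, Gold: 3, Silver: 6, Violet: 6, Amber: 9

The standard divisor is 24629/49 ≈ 502.633.
Standard quotas: Red 14.9493, Blue 2.4471, Green 6.9176, Gold 3.2608, Silver 5.9228, Violet 6.0581, Amber 9.4443.
Lower quotas: Red 14, Blue 2, Green 6, Gold 3, Silver 5, Violet 6, Amber 9 (sum 45, leaving 4 seats).
Remainders in descending order: Red 0.9493, Silver 0.9228, Green 0.9176, Blue 0.4471, Amber 0.4443, Gold 0.2608, Violet 0.0581.
Largest remainders: Red, Silver, Green, Blue receive the extra seats.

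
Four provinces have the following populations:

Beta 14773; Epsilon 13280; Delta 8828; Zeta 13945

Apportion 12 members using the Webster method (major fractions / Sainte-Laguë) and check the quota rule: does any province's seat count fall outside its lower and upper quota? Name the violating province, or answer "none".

Standard quotas: Beta 3.488, Epsilon 3.135, Delta 2.084, Zeta 3.292.
Webster allocation: Beta 4, Epsilon 3, Delta 2, Zeta 3.
Every allocation lies between the lower and upper quota.

none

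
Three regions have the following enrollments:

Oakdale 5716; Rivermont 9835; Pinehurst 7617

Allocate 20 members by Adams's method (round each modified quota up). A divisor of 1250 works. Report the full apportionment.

Oakdale 5, Rivermont 8, Pinehurst 7

With modified divisor 1250: modified quotas Oakdale 4.573, Rivermont 7.868, Pinehurst 6.094.
Rounding up: Oakdale 5, Rivermont 8, Pinehurst 7 (total 20).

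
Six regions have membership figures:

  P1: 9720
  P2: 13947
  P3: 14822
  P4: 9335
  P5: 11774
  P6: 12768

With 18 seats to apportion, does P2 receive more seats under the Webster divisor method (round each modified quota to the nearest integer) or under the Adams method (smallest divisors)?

Webster: P1 2, P2 4, P3 4, P4 2, P5 3, P6 3.
Adams: P1 3, P2 3, P3 4, P4 2, P5 3, P6 3.
P2 gets 4 under Webster and 3 under Adams.

Webster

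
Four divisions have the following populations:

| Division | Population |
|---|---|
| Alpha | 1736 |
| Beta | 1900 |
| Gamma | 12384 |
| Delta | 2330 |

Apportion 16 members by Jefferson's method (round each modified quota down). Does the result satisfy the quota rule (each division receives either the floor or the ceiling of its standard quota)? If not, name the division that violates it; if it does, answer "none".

Gamma

Standard quotas: Alpha 1.514, Beta 1.657, Gamma 10.798, Delta 2.032.
Jefferson allocation: Alpha 1, Beta 1, Gamma 12, Delta 2.
Gamma has quota 10.798 (lower 10, upper 11) but receives 12 — outside the quota interval.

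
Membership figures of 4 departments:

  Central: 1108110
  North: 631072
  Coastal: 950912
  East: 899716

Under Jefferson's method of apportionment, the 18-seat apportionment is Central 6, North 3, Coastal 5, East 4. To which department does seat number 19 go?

East

Priority for the next seat is population ÷ (current seats + 1).
Priorities: Central 158301.429, North 157768.000, Coastal 158485.333, East 179943.200.
Highest priority: East.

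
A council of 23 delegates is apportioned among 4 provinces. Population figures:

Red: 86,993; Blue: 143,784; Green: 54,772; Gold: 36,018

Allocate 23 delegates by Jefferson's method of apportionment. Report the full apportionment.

Red 6; Blue 11; Green 4; Gold 2

Standard divisor 321567/23 ≈ 13981.174; standard quotas: Red 6.222, Blue 10.284, Green 3.918, Gold 2.576.
Rounding down gives 6, 10, 3, 2 = 21 seats, so the divisor must be adjusted.
With modified divisor 12700: modified quotas Red 6.850, Blue 11.322, Green 4.313, Gold 2.836.
Rounding down: Red 6, Blue 11, Green 4, Gold 2 (total 23).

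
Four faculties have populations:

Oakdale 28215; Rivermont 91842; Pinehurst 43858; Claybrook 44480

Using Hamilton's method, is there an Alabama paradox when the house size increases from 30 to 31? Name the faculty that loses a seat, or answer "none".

At 30 seats: Oakdale 4, Rivermont 13, Pinehurst 6, Claybrook 7.
At 31 seats: Oakdale 4, Rivermont 14, Pinehurst 6, Claybrook 7.
No faculty's allocation decreased.

none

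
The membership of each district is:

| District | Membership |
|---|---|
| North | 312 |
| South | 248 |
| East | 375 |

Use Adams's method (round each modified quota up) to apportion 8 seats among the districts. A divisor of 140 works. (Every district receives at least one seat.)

North 3, South 2, East 3

With modified divisor 140: modified quotas North 2.229, South 1.771, East 2.679.
Rounding up: North 3, South 2, East 3 (total 8).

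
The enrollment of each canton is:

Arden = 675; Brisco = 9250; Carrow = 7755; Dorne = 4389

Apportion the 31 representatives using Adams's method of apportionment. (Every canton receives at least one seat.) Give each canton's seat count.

Arden 1, Brisco 13, Carrow 11, Dorne 6

Standard divisor 22069/31 ≈ 711.903; standard quotas: Arden 0.948, Brisco 12.993, Carrow 10.893, Dorne 6.165.
Rounding up gives 1, 13, 11, 7 = 32 seats, so the divisor must be adjusted.
With modified divisor 750: modified quotas Arden 0.900, Brisco 12.333, Carrow 10.340, Dorne 5.852.
Rounding up: Arden 1, Brisco 13, Carrow 11, Dorne 6 (total 31).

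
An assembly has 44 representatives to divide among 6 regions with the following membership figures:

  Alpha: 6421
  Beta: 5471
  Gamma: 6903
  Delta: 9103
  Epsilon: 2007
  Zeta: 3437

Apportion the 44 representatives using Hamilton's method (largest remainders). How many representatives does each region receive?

Standard divisor: 33342 ÷ 44 ≈ 757.773.
Standard quotas: Alpha 8.4735, Beta 7.2198, Gamma 9.1096, Delta 12.0128, Epsilon 2.6486, Zeta 4.5357.
Lower quotas: Alpha 8, Beta 7, Gamma 9, Delta 12, Epsilon 2, Zeta 4 (sum 42, leaving 2 seats).
Remainders in descending order: Epsilon 0.6486, Zeta 0.5357, Alpha 0.4735, Beta 0.2198, Gamma 0.1096, Delta 0.0128.
The surplus seats go to Epsilon, Zeta.

Alpha: 8; Beta: 7; Gamma: 9; Delta: 12; Epsilon: 3; Zeta: 5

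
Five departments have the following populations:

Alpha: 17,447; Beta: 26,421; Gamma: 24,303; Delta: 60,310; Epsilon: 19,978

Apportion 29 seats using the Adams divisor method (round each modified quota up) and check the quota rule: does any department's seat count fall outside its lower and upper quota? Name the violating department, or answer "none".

Standard quotas: Alpha 3.408, Beta 5.161, Gamma 4.747, Delta 11.781, Epsilon 3.903.
Adams allocation: Alpha 4, Beta 5, Gamma 5, Delta 11, Epsilon 4.
Every allocation lies between the lower and upper quota.

none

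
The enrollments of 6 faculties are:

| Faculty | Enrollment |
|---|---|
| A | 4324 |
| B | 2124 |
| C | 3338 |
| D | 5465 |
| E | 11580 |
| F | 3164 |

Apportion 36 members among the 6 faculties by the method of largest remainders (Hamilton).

Standard divisor: 29995 ÷ 36 ≈ 833.194.
Standard quotas: A 5.1897, B 2.5492, C 4.0063, D 6.5591, E 13.8983, F 3.7974.
Lower quotas: A 5, B 2, C 4, D 6, E 13, F 3 (sum 33, leaving 3 seats).
Remainders in descending order: E 0.8983, F 0.7974, D 0.5591, B 0.5492, A 0.1897, C 0.0063.
Largest remainders: E, F, D receive the extra seats.

A: 5, B: 2, C: 4, D: 7, E: 14, F: 4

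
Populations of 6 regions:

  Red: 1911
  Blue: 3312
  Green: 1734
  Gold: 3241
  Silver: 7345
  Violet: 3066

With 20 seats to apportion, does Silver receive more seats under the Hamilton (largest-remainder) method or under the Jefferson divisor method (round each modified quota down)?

Jefferson

Hamilton: Red 2, Blue 3, Green 2, Gold 3, Silver 7, Violet 3.
Jefferson: Red 2, Blue 3, Green 1, Gold 3, Silver 8, Violet 3.
Silver gets 7 under Hamilton and 8 under Jefferson.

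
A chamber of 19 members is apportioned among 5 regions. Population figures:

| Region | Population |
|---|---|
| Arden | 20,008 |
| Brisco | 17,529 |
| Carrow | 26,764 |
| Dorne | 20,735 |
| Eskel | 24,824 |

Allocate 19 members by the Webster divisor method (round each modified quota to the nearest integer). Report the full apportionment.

Arden=3; Brisco=3; Carrow=5; Dorne=4; Eskel=4

Standard divisor 109860/19 ≈ 5782.105; standard quotas: Arden 3.460, Brisco 3.032, Carrow 4.629, Dorne 3.586, Eskel 4.293.
Rounding to the nearest integer gives Arden 3, Brisco 3, Carrow 5, Dorne 4, Eskel 4 — total 19, matching the house size, so no adjustment is needed.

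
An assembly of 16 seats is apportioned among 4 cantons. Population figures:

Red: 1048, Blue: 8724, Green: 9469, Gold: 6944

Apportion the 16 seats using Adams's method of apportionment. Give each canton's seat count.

Red 1; Blue 5; Green 6; Gold 4

Standard divisor 26185/16 ≈ 1636.562; standard quotas: Red 0.640, Blue 5.331, Green 5.786, Gold 4.243.
Rounding up gives 1, 6, 6, 5 = 18 seats, so the divisor must be adjusted.
With modified divisor 1800: modified quotas Red 0.582, Blue 4.847, Green 5.261, Gold 3.858.
Rounding up: Red 1, Blue 5, Green 6, Gold 4 (total 16).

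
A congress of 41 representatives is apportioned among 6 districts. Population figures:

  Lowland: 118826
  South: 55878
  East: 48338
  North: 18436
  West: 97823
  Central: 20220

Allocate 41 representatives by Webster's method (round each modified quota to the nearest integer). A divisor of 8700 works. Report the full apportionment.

Lowland 14, South 6, East 6, North 2, West 11, Central 2

With modified divisor 8700: modified quotas Lowland 13.658, South 6.423, East 5.556, North 2.119, West 11.244, Central 2.324.
Rounding to the nearest integer: Lowland 14, South 6, East 6, North 2, West 11, Central 2 (total 41).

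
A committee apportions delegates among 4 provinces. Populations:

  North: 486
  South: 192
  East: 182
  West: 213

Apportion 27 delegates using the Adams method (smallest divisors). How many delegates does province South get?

5

Standard divisor 1073/27 ≈ 39.741; standard quotas: North 12.229, South 4.831, East 4.580, West 5.360.
Rounding up gives 13, 5, 5, 6 = 29 seats, so the divisor must be adjusted.
With modified divisor 43: modified quotas North 11.302, South 4.465, East 4.233, West 4.953.
Rounding up: North 12, South 5, East 5, West 5 (total 27).
South receives 5.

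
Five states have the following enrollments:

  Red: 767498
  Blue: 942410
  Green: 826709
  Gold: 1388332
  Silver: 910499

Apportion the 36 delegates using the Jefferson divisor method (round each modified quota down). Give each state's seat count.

Standard divisor 4835448/36 ≈ 134318; standard quotas: Red 5.714, Blue 7.016, Green 6.155, Gold 10.336, Silver 6.779.
Rounding down gives 5, 7, 6, 10, 6 = 34 seats, so the divisor must be adjusted.
With modified divisor 127100: modified quotas Red 6.039, Blue 7.415, Green 6.504, Gold 10.923, Silver 7.164.
Rounding down: Red 6, Blue 7, Green 6, Gold 10, Silver 7 (total 36).

Red 6, Blue 7, Green 6, Gold 10, Silver 7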